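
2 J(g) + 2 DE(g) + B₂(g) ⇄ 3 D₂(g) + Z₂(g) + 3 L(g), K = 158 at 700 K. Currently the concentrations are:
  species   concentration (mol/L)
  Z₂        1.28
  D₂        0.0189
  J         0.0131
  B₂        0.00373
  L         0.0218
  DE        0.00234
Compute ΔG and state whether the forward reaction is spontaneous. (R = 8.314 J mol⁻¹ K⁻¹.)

Q = [D₂]³·[Z₂]·[L]³ / ([J]²·[DE]²·[B₂]) = (0.0189)³·(1.28)·(0.0218)³ / ((0.0131)²·(0.00234)²·(0.00373)) = 25.5
ΔG = RT ln(Q/K) = (8.314 J mol⁻¹ K⁻¹)(700 K) × ln(25.5/158)
   = (5.820 kJ/mol)(-1.824) = -10.6 kJ/mol
ΔG < 0, so the forward reaction is spontaneous (proceeds forward).

ΔG = -10.6 kJ/mol; the forward reaction is spontaneous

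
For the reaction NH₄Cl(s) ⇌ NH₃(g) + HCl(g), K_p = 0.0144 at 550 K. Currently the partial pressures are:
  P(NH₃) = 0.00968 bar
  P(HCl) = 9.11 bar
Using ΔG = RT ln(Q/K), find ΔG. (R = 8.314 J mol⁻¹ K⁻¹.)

ΔG = 8.29 kJ/mol

(NH₄Cl is a pure solid — omitted from Q_p.)
Q_p = P(NH₃)·P(HCl) = (0.00968)·(9.11) = 0.0882
ΔG = RT ln(Q_p/K_p) = (8.314 J mol⁻¹ K⁻¹)(550 K) × ln(0.0882/0.0144)
   = (4.573 kJ/mol)(1.812) = 8.29 kJ/mol
ΔG > 0, so the forward reaction is non-spontaneous (proceeds in reverse).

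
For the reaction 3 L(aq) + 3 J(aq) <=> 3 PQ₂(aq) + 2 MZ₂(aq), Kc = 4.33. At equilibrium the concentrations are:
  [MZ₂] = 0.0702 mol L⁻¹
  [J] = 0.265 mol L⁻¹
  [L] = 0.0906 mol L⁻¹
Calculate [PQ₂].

At equilibrium, Kc = [PQ₂]³·[MZ₂]² / ([L]³·[J]³) = 4.33.
([PQ₂])³·(0.0702)² / ((0.0906)³·(0.265)³) = 4.33
[PQ₂]³ = 0.0122 ⇒ [PQ₂] = 0.230 mol L⁻¹

[PQ₂] = 0.230 mol L⁻¹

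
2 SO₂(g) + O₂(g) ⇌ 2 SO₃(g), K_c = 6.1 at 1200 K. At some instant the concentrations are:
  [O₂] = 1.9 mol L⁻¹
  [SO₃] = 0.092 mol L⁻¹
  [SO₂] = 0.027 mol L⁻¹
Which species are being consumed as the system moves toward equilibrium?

Q_c = [SO₃]² / ([SO₂]²·[O₂]) = (0.092)² / ((0.027)²·(1.9)) = 6.1
Q_c = 6.1 = K_c; the system is at equilibrium.

none (at equilibrium)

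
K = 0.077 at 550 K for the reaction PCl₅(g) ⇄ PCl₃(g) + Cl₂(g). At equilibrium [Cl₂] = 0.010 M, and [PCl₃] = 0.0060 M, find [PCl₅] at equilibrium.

At equilibrium, K = [PCl₃]·[Cl₂] / [PCl₅] = 0.077.
(0.0060)·(0.010) / ([PCl₅]) = 0.077
[PCl₅] = 7.79×10⁻⁴ = 7.8×10⁻⁴ M

[PCl₅] = 7.8×10⁻⁴ M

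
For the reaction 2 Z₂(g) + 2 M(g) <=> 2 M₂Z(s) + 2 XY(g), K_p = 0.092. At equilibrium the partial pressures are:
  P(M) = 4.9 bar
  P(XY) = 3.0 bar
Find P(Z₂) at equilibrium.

(M₂Z is a pure solid — omitted from K_p.)
At equilibrium, K_p = P(XY)² / (P(Z₂)²·P(M)²) = 0.092.
(3.0)² / ((P(Z₂))²·(4.9)²) = 0.092
P(Z₂)² = 4.07 ⇒ P(Z₂) = 2.0 bar

P(Z₂) = 2.0 bar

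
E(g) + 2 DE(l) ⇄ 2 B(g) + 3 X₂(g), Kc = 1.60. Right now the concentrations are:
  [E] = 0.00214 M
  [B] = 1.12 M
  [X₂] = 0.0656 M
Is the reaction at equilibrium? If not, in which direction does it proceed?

to the right

(DE is a pure liquid — omitted from Qc.)
Qc = [B]²·[X₂]³ / [E] = (1.12)²·(0.0656)³ / (0.00214) = 0.165
Qc = 0.165 < Kc = 1.60, so the forward reaction proceeds.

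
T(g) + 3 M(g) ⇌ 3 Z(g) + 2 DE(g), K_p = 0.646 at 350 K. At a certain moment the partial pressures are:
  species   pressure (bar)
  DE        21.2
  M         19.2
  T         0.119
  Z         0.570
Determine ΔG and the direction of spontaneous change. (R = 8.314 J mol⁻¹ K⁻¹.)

ΔG = -5.46 kJ/mol; the forward reaction is spontaneous

Q_p = P(Z)³·P(DE)² / (P(T)·P(M)³) = (0.570)³·(21.2)² / ((0.119)·(19.2)³) = 0.0988
ΔG = RT ln(Q_p/K_p) = (8.314 J mol⁻¹ K⁻¹)(350 K) × ln(0.0988/0.646)
   = (2.910 kJ/mol)(-1.878) = -5.46 kJ/mol
ΔG < 0, so the forward reaction is spontaneous (proceeds forward).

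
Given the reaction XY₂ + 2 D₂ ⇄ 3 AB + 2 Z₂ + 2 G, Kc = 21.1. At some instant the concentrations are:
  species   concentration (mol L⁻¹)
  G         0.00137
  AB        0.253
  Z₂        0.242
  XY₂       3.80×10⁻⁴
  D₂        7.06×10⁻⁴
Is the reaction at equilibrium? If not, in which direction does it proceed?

to the right

Qc = [AB]³·[Z₂]²·[G]² / ([XY₂]·[D₂]²) = (0.253)³·(0.242)²·(0.00137)² / ((3.80×10⁻⁴)·(7.06×10⁻⁴)²) = 9.40
Qc = 9.40 < Kc = 21.1, so the forward reaction proceeds.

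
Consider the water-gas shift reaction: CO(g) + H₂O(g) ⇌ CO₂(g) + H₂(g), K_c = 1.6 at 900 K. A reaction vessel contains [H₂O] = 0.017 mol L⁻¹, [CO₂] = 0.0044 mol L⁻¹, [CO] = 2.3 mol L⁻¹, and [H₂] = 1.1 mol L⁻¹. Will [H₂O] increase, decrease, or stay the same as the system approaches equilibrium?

decrease

Q_c = [CO₂]·[H₂] / ([CO]·[H₂O]) = (0.0044)·(1.1) / ((2.3)·(0.017)) = 0.12
Q_c = 0.12 < K_c = 1.6: net forward reaction.
H₂O is a reactant, so it decreases.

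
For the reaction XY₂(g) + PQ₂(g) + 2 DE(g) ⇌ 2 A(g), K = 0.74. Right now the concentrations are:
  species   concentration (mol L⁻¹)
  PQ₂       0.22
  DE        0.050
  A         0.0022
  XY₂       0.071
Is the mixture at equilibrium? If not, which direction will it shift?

no; Q < K, reaction proceeds forward

Q = [A]² / ([XY₂]·[PQ₂]·[DE]²) = (0.0022)² / ((0.071)·(0.22)·(0.050)²) = 0.12
Q = 0.12 < K = 0.74: net forward reaction.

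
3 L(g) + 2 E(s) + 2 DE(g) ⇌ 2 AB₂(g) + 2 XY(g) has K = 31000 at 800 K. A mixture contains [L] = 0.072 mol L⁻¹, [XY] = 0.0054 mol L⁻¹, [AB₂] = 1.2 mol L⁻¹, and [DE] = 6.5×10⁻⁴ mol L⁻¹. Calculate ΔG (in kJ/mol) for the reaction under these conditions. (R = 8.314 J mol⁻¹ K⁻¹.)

ΔG = 14.3 kJ/mol

(E is a pure solid — omitted from Q.)
Q = [AB₂]²·[XY]² / ([L]³·[DE]²) = (1.2)²·(0.0054)² / ((0.072)³·(6.5×10⁻⁴)²) = 2.66×10⁵
ΔG = RT ln(Q/K) = (8.314 J mol⁻¹ K⁻¹)(800 K) × ln(2.66×10⁵/31000)
   = (6.651 kJ/mol)(2.150) = 14.3 kJ/mol
ΔG > 0, so the forward reaction is non-spontaneous (proceeds in reverse).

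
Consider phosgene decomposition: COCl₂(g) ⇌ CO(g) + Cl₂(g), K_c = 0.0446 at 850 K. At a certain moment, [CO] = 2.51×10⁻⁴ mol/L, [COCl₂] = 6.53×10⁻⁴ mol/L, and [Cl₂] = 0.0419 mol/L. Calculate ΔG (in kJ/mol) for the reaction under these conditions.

Q_c = [CO]·[Cl₂] / [COCl₂] = (2.51×10⁻⁴)·(0.0419) / (6.53×10⁻⁴) = 0.0161
ΔG = RT ln(Q_c/K_c) = (8.314 J mol⁻¹ K⁻¹)(850 K) × ln(0.0161/0.0446)
   = (7.067 kJ/mol)(-1.019) = -7.20 kJ/mol
ΔG < 0, so the forward reaction is spontaneous (proceeds forward).

ΔG = -7.20 kJ/mol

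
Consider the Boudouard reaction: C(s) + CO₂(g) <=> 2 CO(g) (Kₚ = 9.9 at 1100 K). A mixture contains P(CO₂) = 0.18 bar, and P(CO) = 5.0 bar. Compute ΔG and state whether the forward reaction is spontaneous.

ΔG = 24.2 kJ/mol; the forward reaction is non-spontaneous

(C is a pure solid — omitted from Qₚ.)
Qₚ = P(CO)² / P(CO₂) = (5.0)² / (0.18) = 139
ΔG = RT ln(Qₚ/Kₚ) = (8.314 J mol⁻¹ K⁻¹)(1100 K) × ln(139/9.9)
   = (9.145 kJ/mol)(2.642) = 24.2 kJ/mol
ΔG > 0, so the forward reaction is non-spontaneous (proceeds in reverse).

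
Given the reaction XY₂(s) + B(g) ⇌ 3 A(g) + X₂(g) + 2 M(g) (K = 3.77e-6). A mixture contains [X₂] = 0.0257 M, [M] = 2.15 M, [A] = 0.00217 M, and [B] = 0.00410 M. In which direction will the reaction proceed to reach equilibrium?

(XY₂ is a pure solid — omitted from Q.)
Q = [A]³·[X₂]·[M]² / [B] = (0.00217)³·(0.0257)·(2.15)² / (0.00410) = 2.96e-7
Q = 2.96e-7 < K = 3.77e-6, so the forward reaction proceeds.

forward (toward products)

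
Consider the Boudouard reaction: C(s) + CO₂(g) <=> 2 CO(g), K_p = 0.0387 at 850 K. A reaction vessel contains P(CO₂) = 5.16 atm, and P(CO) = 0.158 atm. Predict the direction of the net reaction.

(C is a pure solid — omitted from Q_p.)
Q_p = P(CO)² / P(CO₂) = (0.158)² / (5.16) = 0.00484
Q_p = 0.00484 < K_p = 0.0387, so the forward reaction proceeds.

in the forward direction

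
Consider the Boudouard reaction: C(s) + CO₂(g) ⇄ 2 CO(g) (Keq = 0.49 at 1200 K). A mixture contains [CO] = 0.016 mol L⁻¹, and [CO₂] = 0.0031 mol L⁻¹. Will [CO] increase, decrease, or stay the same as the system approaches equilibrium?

(C is a pure solid — omitted from Q.)
Q = [CO]² / [CO₂] = (0.016)² / (0.0031) = 0.083
Q = 0.083 < Keq = 0.49: net forward reaction.
CO is a product, so it increases.

increase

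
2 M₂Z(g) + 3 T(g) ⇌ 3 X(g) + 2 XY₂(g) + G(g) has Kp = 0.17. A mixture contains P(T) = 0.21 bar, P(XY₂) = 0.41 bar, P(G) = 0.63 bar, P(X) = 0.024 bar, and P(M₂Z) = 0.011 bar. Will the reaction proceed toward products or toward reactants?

to the left

Qp = P(X)³·P(XY₂)²·P(G) / (P(M₂Z)²·P(T)³) = (0.024)³·(0.41)²·(0.63) / ((0.011)²·(0.21)³) = 1.3
Qp = 1.3 > Kp = 0.17, so the reverse reaction proceeds.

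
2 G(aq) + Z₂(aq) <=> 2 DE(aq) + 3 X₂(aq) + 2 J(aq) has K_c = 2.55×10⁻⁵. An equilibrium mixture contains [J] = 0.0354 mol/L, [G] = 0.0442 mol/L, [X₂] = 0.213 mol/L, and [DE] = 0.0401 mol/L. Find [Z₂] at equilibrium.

At equilibrium, K_c = [DE]²·[X₂]³·[J]² / ([G]²·[Z₂]) = 2.55×10⁻⁵.
(0.0401)²·(0.213)³·(0.0354)² / ((0.0442)²·([Z₂])) = 2.55×10⁻⁵
[Z₂] = 0.391 mol/L

[Z₂] = 0.391 mol/L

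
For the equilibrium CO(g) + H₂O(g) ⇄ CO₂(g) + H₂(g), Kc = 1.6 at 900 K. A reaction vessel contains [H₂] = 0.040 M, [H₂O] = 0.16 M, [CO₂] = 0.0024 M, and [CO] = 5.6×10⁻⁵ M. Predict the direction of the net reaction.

Qc = [CO₂]·[H₂] / ([CO]·[H₂O]) = (0.0024)·(0.040) / ((5.6×10⁻⁵)·(0.16)) = 11
Qc = 11 > Kc = 1.6, so the reverse reaction proceeds.

toward reactants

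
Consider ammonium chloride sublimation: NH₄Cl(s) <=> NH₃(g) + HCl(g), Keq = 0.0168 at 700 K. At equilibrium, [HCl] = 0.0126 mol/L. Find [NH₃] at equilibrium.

[NH₃] = 1.33 mol/L

(NH₄Cl is a pure solid — omitted from Keq.)
At equilibrium, Keq = [NH₃]·[HCl] = 0.0168.
([NH₃])·(0.0126) = 0.0168
[NH₃] = 1.33 mol/L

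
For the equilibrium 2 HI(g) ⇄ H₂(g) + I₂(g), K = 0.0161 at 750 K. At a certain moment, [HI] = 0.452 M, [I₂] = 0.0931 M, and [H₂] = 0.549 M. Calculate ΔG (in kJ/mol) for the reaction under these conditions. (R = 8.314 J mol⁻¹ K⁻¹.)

Q = [H₂]·[I₂] / [HI]² = (0.549)·(0.0931) / (0.452)² = 0.250
ΔG = RT ln(Q/K) = (8.314 J mol⁻¹ K⁻¹)(750 K) × ln(0.250/0.0161)
   = (6.236 kJ/mol)(2.743) = 17.1 kJ/mol
ΔG > 0, so the forward reaction is non-spontaneous (proceeds in reverse).

ΔG = 17.1 kJ/mol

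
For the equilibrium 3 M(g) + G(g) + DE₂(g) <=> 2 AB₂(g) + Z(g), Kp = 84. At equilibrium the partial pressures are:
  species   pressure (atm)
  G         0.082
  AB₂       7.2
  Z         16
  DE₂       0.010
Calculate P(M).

At equilibrium, Kp = P(AB₂)²·P(Z) / (P(M)³·P(G)·P(DE₂)) = 84.
(7.2)²·(16) / ((P(M))³·(0.082)·(0.010)) = 84
P(M)³ = 12000 ⇒ P(M) = 23 atm

P(M) = 23 atm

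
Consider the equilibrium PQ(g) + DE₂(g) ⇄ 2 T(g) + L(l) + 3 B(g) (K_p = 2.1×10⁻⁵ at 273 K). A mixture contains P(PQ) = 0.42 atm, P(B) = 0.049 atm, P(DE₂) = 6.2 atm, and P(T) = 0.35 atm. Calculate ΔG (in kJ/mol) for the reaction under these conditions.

ΔG = -3.03 kJ/mol

(L is a pure liquid — omitted from Q_p.)
Q_p = P(T)²·P(B)³ / (P(PQ)·P(DE₂)) = (0.35)²·(0.049)³ / ((0.42)·(6.2)) = 5.53×10⁻⁶
ΔG = RT ln(Q_p/K_p) = (8.314 J mol⁻¹ K⁻¹)(273 K) × ln(5.53×10⁻⁶/2.1×10⁻⁵)
   = (2.270 kJ/mol)(-1.334) = -3.03 kJ/mol
ΔG < 0, so the forward reaction is spontaneous (proceeds forward).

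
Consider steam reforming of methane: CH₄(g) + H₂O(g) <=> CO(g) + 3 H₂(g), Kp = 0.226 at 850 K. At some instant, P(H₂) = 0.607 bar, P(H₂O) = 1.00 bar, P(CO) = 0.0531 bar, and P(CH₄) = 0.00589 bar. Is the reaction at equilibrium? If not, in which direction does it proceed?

toward reactants

Qp = P(CO)·P(H₂)³ / (P(CH₄)·P(H₂O)) = (0.0531)·(0.607)³ / ((0.00589)·(1.00)) = 2.02
Qp = 2.02 > Kp = 0.226, so the reverse reaction proceeds.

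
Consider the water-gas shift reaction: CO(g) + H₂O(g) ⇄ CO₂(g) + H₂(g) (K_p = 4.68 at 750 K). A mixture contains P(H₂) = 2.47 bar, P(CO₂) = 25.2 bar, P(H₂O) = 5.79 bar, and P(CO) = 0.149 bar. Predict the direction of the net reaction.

Q_p = P(CO₂)·P(H₂) / (P(CO)·P(H₂O)) = (25.2)·(2.47) / ((0.149)·(5.79)) = 72.1
Q_p = 72.1 > K_p = 4.68, so the reverse reaction proceeds.

to the left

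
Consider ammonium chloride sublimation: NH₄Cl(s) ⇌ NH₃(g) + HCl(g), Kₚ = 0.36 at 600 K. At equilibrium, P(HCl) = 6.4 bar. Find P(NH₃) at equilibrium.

P(NH₃) = 0.056 bar

(NH₄Cl is a pure solid — omitted from Kₚ.)
At equilibrium, Kₚ = P(NH₃)·P(HCl) = 0.36.
(P(NH₃))·(6.4) = 0.36
P(NH₃) = 0.0562 = 0.056 bar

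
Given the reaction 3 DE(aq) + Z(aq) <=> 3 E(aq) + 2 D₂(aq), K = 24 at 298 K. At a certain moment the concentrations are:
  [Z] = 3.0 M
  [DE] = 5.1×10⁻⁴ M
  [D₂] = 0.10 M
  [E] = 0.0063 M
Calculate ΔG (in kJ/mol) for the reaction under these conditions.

Q = [E]³·[D₂]² / ([DE]³·[Z]) = (0.0063)³·(0.10)² / ((5.1×10⁻⁴)³·(3.0)) = 6.28
ΔG = RT ln(Q/K) = (8.314 J mol⁻¹ K⁻¹)(298 K) × ln(6.28/24)
   = (2.478 kJ/mol)(-1.341) = -3.32 kJ/mol
ΔG < 0, so the forward reaction is spontaneous (proceeds forward).

ΔG = -3.32 kJ/mol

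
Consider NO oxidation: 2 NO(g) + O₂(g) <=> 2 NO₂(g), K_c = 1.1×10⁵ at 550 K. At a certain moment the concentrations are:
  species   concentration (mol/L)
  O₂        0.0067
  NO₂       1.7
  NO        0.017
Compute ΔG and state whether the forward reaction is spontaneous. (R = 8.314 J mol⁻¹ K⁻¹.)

ΔG = 11.9 kJ/mol; the forward reaction is non-spontaneous

Q_c = [NO₂]² / ([NO]²·[O₂]) = (1.7)² / ((0.017)²·(0.0067)) = 1.49×10⁶
ΔG = RT ln(Q_c/K_c) = (8.314 J mol⁻¹ K⁻¹)(550 K) × ln(1.49×10⁶/1.1×10⁵)
   = (4.573 kJ/mol)(2.606) = 11.9 kJ/mol
ΔG > 0, so the forward reaction is non-spontaneous (proceeds in reverse).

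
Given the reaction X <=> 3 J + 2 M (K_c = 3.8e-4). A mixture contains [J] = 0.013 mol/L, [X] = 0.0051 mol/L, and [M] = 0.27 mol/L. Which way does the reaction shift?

Q_c = [J]³·[M]² / [X] = (0.013)³·(0.27)² / (0.0051) = 3.1e-5
Q_c = 3.1e-5 < K_c = 3.8e-4, so the forward reaction proceeds.

to the right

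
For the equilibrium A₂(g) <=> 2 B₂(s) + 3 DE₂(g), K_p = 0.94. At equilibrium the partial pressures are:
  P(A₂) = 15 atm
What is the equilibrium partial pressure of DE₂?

P(DE₂) = 2.4 atm

(B₂ is a pure solid — omitted from K_p.)
At equilibrium, K_p = P(DE₂)³ / P(A₂) = 0.94.
(P(DE₂))³ / (15) = 0.94
P(DE₂)³ = 14.1 ⇒ P(DE₂) = 2.4 atm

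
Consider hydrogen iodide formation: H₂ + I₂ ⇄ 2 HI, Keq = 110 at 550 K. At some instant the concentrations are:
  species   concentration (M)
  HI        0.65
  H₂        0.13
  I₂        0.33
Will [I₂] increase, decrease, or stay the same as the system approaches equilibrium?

Q = [HI]² / ([H₂]·[I₂]) = (0.65)² / ((0.13)·(0.33)) = 9.8
Q = 9.8 < Keq = 110: net forward reaction.
I₂ is a reactant, so it decreases.

decrease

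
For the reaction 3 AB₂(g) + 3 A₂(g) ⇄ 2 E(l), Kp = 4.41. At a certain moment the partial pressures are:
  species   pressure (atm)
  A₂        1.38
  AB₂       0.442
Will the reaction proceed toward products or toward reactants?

no net change (already at equilibrium)

(E is a pure liquid — omitted from Qp.)
Qp = 1 / (P(AB₂)³·P(A₂)³) = 1 / ((0.442)³·(1.38)³) = 4.41
Qp = 4.41 = Kp, so the system is already at equilibrium.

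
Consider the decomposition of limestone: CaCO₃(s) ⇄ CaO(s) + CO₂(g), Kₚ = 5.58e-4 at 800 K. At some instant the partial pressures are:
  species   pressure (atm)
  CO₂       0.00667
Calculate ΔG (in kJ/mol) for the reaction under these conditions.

ΔG = 16.5 kJ/mol

(CaCO₃, CaO are pure solids — omitted from Qₚ.)
Qₚ = P(CO₂) = 0.00667
ΔG = RT ln(Qₚ/Kₚ) = (8.314 J mol⁻¹ K⁻¹)(800 K) × ln(0.00667/5.58e-4)
   = (6.651 kJ/mol)(2.481) = 16.5 kJ/mol
ΔG > 0, so the forward reaction is non-spontaneous (proceeds in reverse).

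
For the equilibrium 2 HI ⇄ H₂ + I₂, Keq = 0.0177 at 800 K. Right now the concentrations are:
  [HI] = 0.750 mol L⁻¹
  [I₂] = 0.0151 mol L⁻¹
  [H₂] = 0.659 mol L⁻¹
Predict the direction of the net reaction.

neither direction; the system is at equilibrium

Q = [H₂]·[I₂] / [HI]² = (0.659)·(0.0151) / (0.750)² = 0.0177
Q = 0.0177 = Keq, so the system is already at equilibrium.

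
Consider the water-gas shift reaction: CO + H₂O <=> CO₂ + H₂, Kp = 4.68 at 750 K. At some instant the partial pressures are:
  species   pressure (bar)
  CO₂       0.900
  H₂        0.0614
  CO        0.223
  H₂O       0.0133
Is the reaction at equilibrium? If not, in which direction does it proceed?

Qp = P(CO₂)·P(H₂) / (P(CO)·P(H₂O)) = (0.900)·(0.0614) / ((0.223)·(0.0133)) = 18.6
Qp = 18.6 > Kp = 4.68, so the reverse reaction proceeds.

reverse (toward reactants)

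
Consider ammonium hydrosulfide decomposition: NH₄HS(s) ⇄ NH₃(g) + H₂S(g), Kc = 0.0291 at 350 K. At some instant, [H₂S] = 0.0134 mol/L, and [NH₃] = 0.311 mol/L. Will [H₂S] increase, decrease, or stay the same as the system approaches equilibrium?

increase

(NH₄HS is a pure solid — omitted from Qc.)
Qc = [NH₃]·[H₂S] = (0.311)·(0.0134) = 0.00417
Qc = 0.00417 < Kc = 0.0291: net forward reaction.
H₂S is a product, so it increases.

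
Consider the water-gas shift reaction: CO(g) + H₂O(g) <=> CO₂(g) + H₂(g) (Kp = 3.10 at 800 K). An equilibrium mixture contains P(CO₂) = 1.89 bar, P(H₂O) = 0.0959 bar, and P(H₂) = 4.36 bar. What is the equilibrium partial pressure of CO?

At equilibrium, Kp = P(CO₂)·P(H₂) / (P(CO)·P(H₂O)) = 3.10.
(1.89)·(4.36) / ((P(CO))·(0.0959)) = 3.10
P(CO) = 27.7 bar

P(CO) = 27.7 bar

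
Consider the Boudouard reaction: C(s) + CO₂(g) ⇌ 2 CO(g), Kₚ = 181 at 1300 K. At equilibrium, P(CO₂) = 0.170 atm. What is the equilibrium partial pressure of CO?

(C is a pure solid — omitted from Kₚ.)
At equilibrium, Kₚ = P(CO)² / P(CO₂) = 181.
(P(CO))² / (0.170) = 181
P(CO)² = 30.8 ⇒ P(CO) = 5.55 atm

P(CO) = 5.55 atm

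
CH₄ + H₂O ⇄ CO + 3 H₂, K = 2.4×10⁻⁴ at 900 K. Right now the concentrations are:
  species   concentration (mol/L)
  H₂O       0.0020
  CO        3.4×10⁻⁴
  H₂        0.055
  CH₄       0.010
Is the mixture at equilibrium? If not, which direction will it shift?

no; Q > K, reaction proceeds in reverse

Q = [CO]·[H₂]³ / ([CH₄]·[H₂O]) = (3.4×10⁻⁴)·(0.055)³ / ((0.010)·(0.0020)) = 0.0028
Q = 0.0028 > K = 2.4×10⁻⁴: net reverse reaction.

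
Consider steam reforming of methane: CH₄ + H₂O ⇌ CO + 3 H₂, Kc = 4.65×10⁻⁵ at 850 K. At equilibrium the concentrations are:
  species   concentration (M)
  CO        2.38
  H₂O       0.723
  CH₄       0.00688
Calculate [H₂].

At equilibrium, Kc = [CO]·[H₂]³ / ([CH₄]·[H₂O]) = 4.65×10⁻⁵.
(2.38)·([H₂])³ / ((0.00688)·(0.723)) = 4.65×10⁻⁵
[H₂]³ = 9.72×10⁻⁸ ⇒ [H₂] = 0.00460 M

[H₂] = 0.00460 M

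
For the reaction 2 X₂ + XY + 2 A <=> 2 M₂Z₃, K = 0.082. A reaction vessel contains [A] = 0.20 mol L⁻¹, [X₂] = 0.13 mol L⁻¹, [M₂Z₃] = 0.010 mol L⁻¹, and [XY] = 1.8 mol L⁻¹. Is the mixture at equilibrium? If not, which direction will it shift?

yes, at equilibrium

Q = [M₂Z₃]² / ([X₂]²·[XY]·[A]²) = (0.010)² / ((0.13)²·(1.8)·(0.20)²) = 0.082
Q = 0.082 = K; the system is at equilibrium.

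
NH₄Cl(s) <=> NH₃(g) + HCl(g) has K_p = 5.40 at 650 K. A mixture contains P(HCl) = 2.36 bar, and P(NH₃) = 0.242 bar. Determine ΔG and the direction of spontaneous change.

(NH₄Cl is a pure solid — omitted from Q_p.)
Q_p = P(NH₃)·P(HCl) = (0.242)·(2.36) = 0.571
ΔG = RT ln(Q_p/K_p) = (8.314 J mol⁻¹ K⁻¹)(650 K) × ln(0.571/5.40)
   = (5.404 kJ/mol)(-2.247) = -12.1 kJ/mol
ΔG < 0, so the forward reaction is spontaneous (proceeds forward).

ΔG = -12.1 kJ/mol; the forward reaction is spontaneous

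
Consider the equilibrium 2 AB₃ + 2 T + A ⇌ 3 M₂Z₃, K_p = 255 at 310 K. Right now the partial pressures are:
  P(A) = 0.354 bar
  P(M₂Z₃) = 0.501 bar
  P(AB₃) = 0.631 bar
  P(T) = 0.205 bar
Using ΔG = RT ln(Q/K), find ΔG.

Q_p = P(M₂Z₃)³ / (P(AB₃)²·P(T)²·P(A)) = (0.501)³ / ((0.631)²·(0.205)²·(0.354)) = 21.2
ΔG = RT ln(Q_p/K_p) = (8.314 J mol⁻¹ K⁻¹)(310 K) × ln(21.2/255)
   = (2.577 kJ/mol)(-2.487) = -6.41 kJ/mol
ΔG < 0, so the forward reaction is spontaneous (proceeds forward).

ΔG = -6.41 kJ/mol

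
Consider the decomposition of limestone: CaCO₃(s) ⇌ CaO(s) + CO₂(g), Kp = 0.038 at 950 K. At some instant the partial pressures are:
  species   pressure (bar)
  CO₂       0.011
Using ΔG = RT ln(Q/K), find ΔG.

(CaCO₃, CaO are pure solids — omitted from Qp.)
Qp = P(CO₂) = 0.0110
ΔG = RT ln(Qp/Kp) = (8.314 J mol⁻¹ K⁻¹)(950 K) × ln(0.0110/0.038)
   = (7.898 kJ/mol)(-1.240) = -9.79 kJ/mol
ΔG < 0, so the forward reaction is spontaneous (proceeds forward).

ΔG = -9.79 kJ/mol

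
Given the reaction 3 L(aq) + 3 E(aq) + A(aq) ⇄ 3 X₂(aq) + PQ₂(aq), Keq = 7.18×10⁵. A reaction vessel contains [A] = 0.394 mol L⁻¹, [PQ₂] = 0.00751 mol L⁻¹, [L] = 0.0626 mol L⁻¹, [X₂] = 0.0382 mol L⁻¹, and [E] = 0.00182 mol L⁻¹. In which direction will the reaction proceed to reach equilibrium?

no net change (already at equilibrium)

Q = [X₂]³·[PQ₂] / ([L]³·[E]³·[A]) = (0.0382)³·(0.00751) / ((0.0626)³·(0.00182)³·(0.394)) = 7.18×10⁵
Q = 7.18×10⁵ = Keq, so the system is already at equilibrium.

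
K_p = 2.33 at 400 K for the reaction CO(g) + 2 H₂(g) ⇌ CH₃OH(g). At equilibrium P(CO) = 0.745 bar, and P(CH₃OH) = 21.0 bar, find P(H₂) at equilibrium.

At equilibrium, K_p = P(CH₃OH) / (P(CO)·P(H₂)²) = 2.33.
(21.0) / ((0.745)·(P(H₂))²) = 2.33
P(H₂)² = 12.1 ⇒ P(H₂) = 3.48 bar

P(H₂) = 3.48 bar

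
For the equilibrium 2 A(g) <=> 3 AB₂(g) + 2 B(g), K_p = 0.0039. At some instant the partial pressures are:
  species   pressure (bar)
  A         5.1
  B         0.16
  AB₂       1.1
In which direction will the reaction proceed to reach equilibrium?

Q_p = P(AB₂)³·P(B)² / P(A)² = (1.1)³·(0.16)² / (5.1)² = 0.0013
Q_p = 0.0013 < K_p = 0.0039, so the forward reaction proceeds.

forward (toward products)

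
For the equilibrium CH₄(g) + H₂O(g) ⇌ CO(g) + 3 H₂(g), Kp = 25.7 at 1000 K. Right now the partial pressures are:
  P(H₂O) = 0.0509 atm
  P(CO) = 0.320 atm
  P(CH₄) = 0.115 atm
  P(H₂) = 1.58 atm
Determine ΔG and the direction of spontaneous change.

Qp = P(CO)·P(H₂)³ / (P(CH₄)·P(H₂O)) = (0.320)·(1.58)³ / ((0.115)·(0.0509)) = 216
ΔG = RT ln(Qp/Kp) = (8.314 J mol⁻¹ K⁻¹)(1000 K) × ln(216/25.7)
   = (8.314 kJ/mol)(2.129) = 17.7 kJ/mol
ΔG > 0, so the forward reaction is non-spontaneous (proceeds in reverse).

ΔG = 17.7 kJ/mol; the forward reaction is non-spontaneous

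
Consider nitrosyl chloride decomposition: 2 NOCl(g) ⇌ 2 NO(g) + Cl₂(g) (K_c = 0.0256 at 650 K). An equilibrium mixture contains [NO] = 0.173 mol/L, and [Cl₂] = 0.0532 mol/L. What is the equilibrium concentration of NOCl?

[NOCl] = 0.249 mol/L

At equilibrium, K_c = [NO]²·[Cl₂] / [NOCl]² = 0.0256.
(0.173)²·(0.0532) / ([NOCl])² = 0.0256
[NOCl]² = 0.0622 ⇒ [NOCl] = 0.249 mol/L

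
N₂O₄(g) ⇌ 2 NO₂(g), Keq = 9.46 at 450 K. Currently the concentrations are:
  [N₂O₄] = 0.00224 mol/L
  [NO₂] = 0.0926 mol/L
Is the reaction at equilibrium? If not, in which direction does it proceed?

forward (toward products)

Q = [NO₂]² / [N₂O₄] = (0.0926)² / (0.00224) = 3.83
Q = 3.83 < Keq = 9.46, so the forward reaction proceeds.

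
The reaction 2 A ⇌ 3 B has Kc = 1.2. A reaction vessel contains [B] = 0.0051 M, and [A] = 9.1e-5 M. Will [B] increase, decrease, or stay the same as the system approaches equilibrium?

decrease

Qc = [B]³ / [A]² = (0.0051)³ / (9.1e-5)² = 16
Qc = 16 > Kc = 1.2: net reverse reaction.
B is a product, so it decreases.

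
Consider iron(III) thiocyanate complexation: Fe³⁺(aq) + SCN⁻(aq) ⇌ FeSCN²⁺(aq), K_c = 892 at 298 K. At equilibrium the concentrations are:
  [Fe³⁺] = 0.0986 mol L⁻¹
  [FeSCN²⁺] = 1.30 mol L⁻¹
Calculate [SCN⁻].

[SCN⁻] = 0.0148 mol L⁻¹

At equilibrium, K_c = [FeSCN²⁺] / ([Fe³⁺]·[SCN⁻]) = 892.
(1.30) / ((0.0986)·([SCN⁻])) = 892
[SCN⁻] = 0.0148 mol L⁻¹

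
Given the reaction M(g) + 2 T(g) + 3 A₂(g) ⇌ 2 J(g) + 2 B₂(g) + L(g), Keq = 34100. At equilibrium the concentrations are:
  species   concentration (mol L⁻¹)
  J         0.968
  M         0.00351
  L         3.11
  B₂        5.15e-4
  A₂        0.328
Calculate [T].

At equilibrium, Keq = [J]²·[B₂]²·[L] / ([M]·[T]²·[A₂]³) = 34100.
(0.968)²·(5.15e-4)²·(3.11) / ((0.00351)·([T])²·(0.328)³) = 34100
[T]² = 1.83e-7 ⇒ [T] = 4.28e-4 mol L⁻¹

[T] = 4.28e-4 mol L⁻¹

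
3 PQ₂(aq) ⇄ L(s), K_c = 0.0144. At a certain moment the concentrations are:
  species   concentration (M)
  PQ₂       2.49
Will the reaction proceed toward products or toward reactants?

toward reactants

(L is a pure solid — omitted from Q_c.)
Q_c = 1 / [PQ₂]³ = 1 / (2.49)³ = 0.0648
Q_c = 0.0648 > K_c = 0.0144, so the reverse reaction proceeds.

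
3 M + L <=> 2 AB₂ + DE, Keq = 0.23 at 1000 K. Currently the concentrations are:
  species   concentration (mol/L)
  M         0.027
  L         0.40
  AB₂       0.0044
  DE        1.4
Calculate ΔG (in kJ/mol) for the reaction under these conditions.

ΔG = 22.5 kJ/mol

Q = [AB₂]²·[DE] / ([M]³·[L]) = (0.0044)²·(1.4) / ((0.027)³·(0.40)) = 3.44
ΔG = RT ln(Q/Keq) = (8.314 J mol⁻¹ K⁻¹)(1000 K) × ln(3.44/0.23)
   = (8.314 kJ/mol)(2.705) = 22.5 kJ/mol
ΔG > 0, so the forward reaction is non-spontaneous (proceeds in reverse).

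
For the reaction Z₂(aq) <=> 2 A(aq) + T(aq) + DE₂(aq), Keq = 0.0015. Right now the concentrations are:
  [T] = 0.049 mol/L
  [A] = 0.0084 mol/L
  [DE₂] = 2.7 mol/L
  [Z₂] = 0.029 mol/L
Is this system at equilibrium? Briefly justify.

no; Q < K, reaction proceeds forward

Q = [A]²·[T]·[DE₂] / [Z₂] = (0.0084)²·(0.049)·(2.7) / (0.029) = 3.2×10⁻⁴
Q = 3.2×10⁻⁴ < Keq = 0.0015: net forward reaction.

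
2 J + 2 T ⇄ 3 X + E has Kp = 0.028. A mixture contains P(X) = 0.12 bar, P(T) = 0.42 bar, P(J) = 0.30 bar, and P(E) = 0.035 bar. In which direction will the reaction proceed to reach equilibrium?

Qp = P(X)³·P(E) / (P(J)²·P(T)²) = (0.12)³·(0.035) / ((0.30)²·(0.42)²) = 0.0038
Qp = 0.0038 < Kp = 0.028, so the forward reaction proceeds.

to the right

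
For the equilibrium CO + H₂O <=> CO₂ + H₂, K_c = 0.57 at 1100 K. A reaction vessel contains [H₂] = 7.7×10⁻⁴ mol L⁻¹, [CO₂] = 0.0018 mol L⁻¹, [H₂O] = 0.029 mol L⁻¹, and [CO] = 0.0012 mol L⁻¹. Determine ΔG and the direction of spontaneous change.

ΔG = -24.3 kJ/mol; the forward reaction is spontaneous

Q_c = [CO₂]·[H₂] / ([CO]·[H₂O]) = (0.0018)·(7.7×10⁻⁴) / ((0.0012)·(0.029)) = 0.0398
ΔG = RT ln(Q_c/K_c) = (8.314 J mol⁻¹ K⁻¹)(1100 K) × ln(0.0398/0.57)
   = (9.145 kJ/mol)(-2.662) = -24.3 kJ/mol
ΔG < 0, so the forward reaction is spontaneous (proceeds forward).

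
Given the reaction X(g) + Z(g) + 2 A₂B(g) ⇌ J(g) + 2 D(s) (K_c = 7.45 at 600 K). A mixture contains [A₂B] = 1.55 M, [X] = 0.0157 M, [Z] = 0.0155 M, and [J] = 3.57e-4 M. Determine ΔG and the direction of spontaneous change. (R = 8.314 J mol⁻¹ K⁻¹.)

(D is a pure solid — omitted from Q_c.)
Q_c = [J] / ([X]·[Z]·[A₂B]²) = (3.57e-4) / ((0.0157)·(0.0155)·(1.55)²) = 0.611
ΔG = RT ln(Q_c/K_c) = (8.314 J mol⁻¹ K⁻¹)(600 K) × ln(0.611/7.45)
   = (4.988 kJ/mol)(-2.501) = -12.5 kJ/mol
ΔG < 0, so the forward reaction is spontaneous (proceeds forward).

ΔG = -12.5 kJ/mol; the forward reaction is spontaneous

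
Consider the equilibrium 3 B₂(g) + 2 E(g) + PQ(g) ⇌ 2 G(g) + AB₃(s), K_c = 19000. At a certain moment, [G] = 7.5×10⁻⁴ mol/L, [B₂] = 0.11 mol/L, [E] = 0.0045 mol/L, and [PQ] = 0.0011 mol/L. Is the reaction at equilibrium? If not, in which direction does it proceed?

no net change (already at equilibrium)

(AB₃ is a pure solid — omitted from Q_c.)
Q_c = [G]² / ([B₂]³·[E]²·[PQ]) = (7.5×10⁻⁴)² / ((0.11)³·(0.0045)²·(0.0011)) = 19000
Q_c = 19000 = K_c, so the system is already at equilibrium.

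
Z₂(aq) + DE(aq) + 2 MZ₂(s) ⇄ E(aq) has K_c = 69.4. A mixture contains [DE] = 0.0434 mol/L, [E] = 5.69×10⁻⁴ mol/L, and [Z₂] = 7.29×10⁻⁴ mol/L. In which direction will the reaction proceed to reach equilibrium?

(MZ₂ is a pure solid — omitted from Q_c.)
Q_c = [E] / ([Z₂]·[DE]) = (5.69×10⁻⁴) / ((7.29×10⁻⁴)·(0.0434)) = 18.0
Q_c = 18.0 < K_c = 69.4, so the forward reaction proceeds.

toward products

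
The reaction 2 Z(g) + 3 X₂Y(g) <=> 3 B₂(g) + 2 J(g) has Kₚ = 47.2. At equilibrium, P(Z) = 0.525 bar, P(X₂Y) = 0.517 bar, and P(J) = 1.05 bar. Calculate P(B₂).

At equilibrium, Kₚ = P(B₂)³·P(J)² / (P(Z)²·P(X₂Y)³) = 47.2.
(P(B₂))³·(1.05)² / ((0.525)²·(0.517)³) = 47.2
P(B₂)³ = 1.63 ⇒ P(B₂) = 1.18 bar

P(B₂) = 1.18 bar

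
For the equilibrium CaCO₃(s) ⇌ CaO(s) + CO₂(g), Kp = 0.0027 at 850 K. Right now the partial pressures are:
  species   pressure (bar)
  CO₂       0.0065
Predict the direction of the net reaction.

toward reactants

(CaCO₃, CaO are pure solids — omitted from Qp.)
Qp = P(CO₂) = 0.0065
Qp = 0.0065 > Kp = 0.0027, so the reverse reaction proceeds.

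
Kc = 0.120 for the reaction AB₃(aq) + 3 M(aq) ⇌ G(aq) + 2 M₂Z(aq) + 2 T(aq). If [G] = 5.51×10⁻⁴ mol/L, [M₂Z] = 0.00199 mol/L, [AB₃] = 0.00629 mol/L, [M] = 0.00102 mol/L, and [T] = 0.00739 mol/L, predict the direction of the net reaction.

to the right

Qc = [G]·[M₂Z]²·[T]² / ([AB₃]·[M]³) = (5.51×10⁻⁴)·(0.00199)²·(0.00739)² / ((0.00629)·(0.00102)³) = 0.0179
Qc = 0.0179 < Kc = 0.120, so the forward reaction proceeds.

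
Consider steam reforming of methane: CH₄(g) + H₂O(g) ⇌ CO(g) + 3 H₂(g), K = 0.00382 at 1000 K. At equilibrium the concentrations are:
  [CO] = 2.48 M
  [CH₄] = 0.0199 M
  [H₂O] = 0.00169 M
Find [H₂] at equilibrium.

[H₂] = 0.00373 M

At equilibrium, K = [CO]·[H₂]³ / ([CH₄]·[H₂O]) = 0.00382.
(2.48)·([H₂])³ / ((0.0199)·(0.00169)) = 0.00382
[H₂]³ = 5.18×10⁻⁸ ⇒ [H₂] = 0.00373 M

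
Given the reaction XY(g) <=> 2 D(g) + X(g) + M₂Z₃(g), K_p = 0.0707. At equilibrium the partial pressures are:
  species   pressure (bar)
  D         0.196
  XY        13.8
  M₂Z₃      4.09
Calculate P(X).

At equilibrium, K_p = P(D)²·P(X)·P(M₂Z₃) / P(XY) = 0.0707.
(0.196)²·(P(X))·(4.09) / (13.8) = 0.0707
P(X) = 6.21 bar

P(X) = 6.21 bar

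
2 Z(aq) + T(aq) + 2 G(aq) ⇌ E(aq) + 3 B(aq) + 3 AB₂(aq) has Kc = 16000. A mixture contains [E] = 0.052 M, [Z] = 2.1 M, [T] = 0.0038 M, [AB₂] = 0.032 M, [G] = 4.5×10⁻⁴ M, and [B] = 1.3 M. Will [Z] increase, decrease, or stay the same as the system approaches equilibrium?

Qc = [E]·[B]³·[AB₂]³ / ([Z]²·[T]·[G]²) = (0.052)·(1.3)³·(0.032)³ / ((2.1)²·(0.0038)·(4.5×10⁻⁴)²) = 1100
Qc = 1100 < Kc = 16000: net forward reaction.
Z is a reactant, so it decreases.

decrease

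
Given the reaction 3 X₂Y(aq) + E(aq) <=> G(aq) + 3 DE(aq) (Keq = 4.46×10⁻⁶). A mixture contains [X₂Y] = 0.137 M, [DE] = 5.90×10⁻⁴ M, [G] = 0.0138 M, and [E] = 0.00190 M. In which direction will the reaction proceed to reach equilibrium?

Q = [G]·[DE]³ / ([X₂Y]³·[E]) = (0.0138)·(5.90×10⁻⁴)³ / ((0.137)³·(0.00190)) = 5.80×10⁻⁷
Q = 5.80×10⁻⁷ < Keq = 4.46×10⁻⁶, so the forward reaction proceeds.

toward products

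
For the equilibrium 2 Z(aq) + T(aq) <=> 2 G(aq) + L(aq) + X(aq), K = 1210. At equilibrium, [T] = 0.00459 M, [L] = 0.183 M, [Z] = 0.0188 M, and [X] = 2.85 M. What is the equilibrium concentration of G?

[G] = 0.0613 M

At equilibrium, K = [G]²·[L]·[X] / ([Z]²·[T]) = 1210.
([G])²·(0.183)·(2.85) / ((0.0188)²·(0.00459)) = 1210
[G]² = 0.00376 ⇒ [G] = 0.0613 M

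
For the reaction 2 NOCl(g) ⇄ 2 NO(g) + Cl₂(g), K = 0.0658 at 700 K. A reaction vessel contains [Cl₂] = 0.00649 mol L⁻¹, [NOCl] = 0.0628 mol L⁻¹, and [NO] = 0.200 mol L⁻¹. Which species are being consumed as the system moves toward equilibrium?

Q = [NO]²·[Cl₂] / [NOCl]² = (0.200)²·(0.00649) / (0.0628)² = 0.0658
Q = 0.0658 = K; the system is at equilibrium.

none (at equilibrium)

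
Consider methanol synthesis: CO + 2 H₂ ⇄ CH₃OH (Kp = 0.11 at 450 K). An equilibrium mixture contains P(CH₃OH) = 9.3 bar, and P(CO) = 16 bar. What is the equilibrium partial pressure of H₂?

At equilibrium, Kp = P(CH₃OH) / (P(CO)·P(H₂)²) = 0.11.
(9.3) / ((16)·(P(H₂))²) = 0.11
P(H₂)² = 5.28 ⇒ P(H₂) = 2.3 bar

P(H₂) = 2.3 bar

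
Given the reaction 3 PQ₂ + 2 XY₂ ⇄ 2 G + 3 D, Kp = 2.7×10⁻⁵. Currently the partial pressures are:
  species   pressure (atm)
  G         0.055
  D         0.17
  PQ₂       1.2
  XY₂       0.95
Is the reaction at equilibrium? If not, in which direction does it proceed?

in the forward direction

Qp = P(G)²·P(D)³ / (P(PQ₂)³·P(XY₂)²) = (0.055)²·(0.17)³ / ((1.2)³·(0.95)²) = 9.5×10⁻⁶
Qp = 9.5×10⁻⁶ < Kp = 2.7×10⁻⁵, so the forward reaction proceeds.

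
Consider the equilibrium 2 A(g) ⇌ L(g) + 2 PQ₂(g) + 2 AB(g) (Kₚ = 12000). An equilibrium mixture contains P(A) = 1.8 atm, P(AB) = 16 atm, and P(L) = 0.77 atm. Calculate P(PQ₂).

At equilibrium, Kₚ = P(L)·P(PQ₂)²·P(AB)² / P(A)² = 12000.
(0.77)·(P(PQ₂))²·(16)² / (1.8)² = 12000
P(PQ₂)² = 197 ⇒ P(PQ₂) = 14 atm

P(PQ₂) = 14 atm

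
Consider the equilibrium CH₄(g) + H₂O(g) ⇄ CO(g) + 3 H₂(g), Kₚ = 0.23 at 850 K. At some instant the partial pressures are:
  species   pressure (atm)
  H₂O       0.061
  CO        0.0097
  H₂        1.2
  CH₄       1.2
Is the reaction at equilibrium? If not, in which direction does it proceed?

Qₚ = P(CO)·P(H₂)³ / (P(CH₄)·P(H₂O)) = (0.0097)·(1.2)³ / ((1.2)·(0.061)) = 0.23
Qₚ = 0.23 = Kₚ, so the system is already at equilibrium.

neither direction; the system is at equilibrium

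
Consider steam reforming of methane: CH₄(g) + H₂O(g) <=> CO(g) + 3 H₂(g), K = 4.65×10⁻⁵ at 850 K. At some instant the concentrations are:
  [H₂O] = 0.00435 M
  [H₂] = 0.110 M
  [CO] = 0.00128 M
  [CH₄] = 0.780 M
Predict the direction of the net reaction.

Q = [CO]·[H₂]³ / ([CH₄]·[H₂O]) = (0.00128)·(0.110)³ / ((0.780)·(0.00435)) = 5.02×10⁻⁴
Q = 5.02×10⁻⁴ > K = 4.65×10⁻⁵, so the reverse reaction proceeds.

in the reverse direction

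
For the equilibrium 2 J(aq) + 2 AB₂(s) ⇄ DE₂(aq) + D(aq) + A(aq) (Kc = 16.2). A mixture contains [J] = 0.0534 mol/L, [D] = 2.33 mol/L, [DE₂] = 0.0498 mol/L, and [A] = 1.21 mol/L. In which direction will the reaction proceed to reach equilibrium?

reverse (toward reactants)

(AB₂ is a pure solid — omitted from Qc.)
Qc = [DE₂]·[D]·[A] / [J]² = (0.0498)·(2.33)·(1.21) / (0.0534)² = 49.2
Qc = 49.2 > Kc = 16.2, so the reverse reaction proceeds.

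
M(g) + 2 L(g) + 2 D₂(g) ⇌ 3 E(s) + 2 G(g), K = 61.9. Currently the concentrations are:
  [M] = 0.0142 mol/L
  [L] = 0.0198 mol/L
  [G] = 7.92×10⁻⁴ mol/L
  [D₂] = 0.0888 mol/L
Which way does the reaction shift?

(E is a pure solid — omitted from Q.)
Q = [G]² / ([M]·[L]²·[D₂]²) = (7.92×10⁻⁴)² / ((0.0142)·(0.0198)²·(0.0888)²) = 14.3
Q = 14.3 < K = 61.9, so the forward reaction proceeds.

forward (toward products)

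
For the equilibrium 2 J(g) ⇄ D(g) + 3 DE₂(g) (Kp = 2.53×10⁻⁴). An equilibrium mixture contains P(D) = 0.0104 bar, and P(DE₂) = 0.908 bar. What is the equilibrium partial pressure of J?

P(J) = 5.55 bar

At equilibrium, Kp = P(D)·P(DE₂)³ / P(J)² = 2.53×10⁻⁴.
(0.0104)·(0.908)³ / (P(J))² = 2.53×10⁻⁴
P(J)² = 30.8 ⇒ P(J) = 5.55 bar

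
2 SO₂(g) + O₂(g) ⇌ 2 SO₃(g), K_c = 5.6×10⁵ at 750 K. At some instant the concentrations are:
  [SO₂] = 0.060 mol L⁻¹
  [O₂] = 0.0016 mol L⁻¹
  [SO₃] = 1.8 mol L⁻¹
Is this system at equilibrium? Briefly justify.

Q_c = [SO₃]² / ([SO₂]²·[O₂]) = (1.8)² / ((0.060)²·(0.0016)) = 5.6×10⁵
Q_c = 5.6×10⁵ = K_c; the system is at equilibrium.

yes, at equilibrium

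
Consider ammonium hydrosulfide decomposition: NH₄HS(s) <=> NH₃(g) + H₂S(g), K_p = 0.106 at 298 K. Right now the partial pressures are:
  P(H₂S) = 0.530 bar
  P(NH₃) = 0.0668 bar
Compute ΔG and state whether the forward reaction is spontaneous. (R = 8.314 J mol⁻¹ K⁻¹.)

ΔG = -2.72 kJ/mol; the forward reaction is spontaneous

(NH₄HS is a pure solid — omitted from Q_p.)
Q_p = P(NH₃)·P(H₂S) = (0.0668)·(0.530) = 0.0354
ΔG = RT ln(Q_p/K_p) = (8.314 J mol⁻¹ K⁻¹)(298 K) × ln(0.0354/0.106)
   = (2.478 kJ/mol)(-1.097) = -2.72 kJ/mol
ΔG < 0, so the forward reaction is spontaneous (proceeds forward).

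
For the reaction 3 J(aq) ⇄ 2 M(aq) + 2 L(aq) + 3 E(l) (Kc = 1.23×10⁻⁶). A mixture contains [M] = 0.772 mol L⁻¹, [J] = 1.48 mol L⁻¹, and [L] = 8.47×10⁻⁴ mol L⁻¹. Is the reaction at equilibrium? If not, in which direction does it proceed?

(E is a pure liquid — omitted from Qc.)
Qc = [M]²·[L]² / [J]³ = (0.772)²·(8.47×10⁻⁴)² / (1.48)³ = 1.32×10⁻⁷
Qc = 1.32×10⁻⁷ < Kc = 1.23×10⁻⁶, so the forward reaction proceeds.

toward products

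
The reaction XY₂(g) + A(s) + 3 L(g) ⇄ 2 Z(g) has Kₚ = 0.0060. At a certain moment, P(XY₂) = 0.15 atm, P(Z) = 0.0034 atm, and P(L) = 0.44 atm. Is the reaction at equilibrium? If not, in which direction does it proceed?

(A is a pure solid — omitted from Qₚ.)
Qₚ = P(Z)² / (P(XY₂)·P(L)³) = (0.0034)² / ((0.15)·(0.44)³) = 9.0×10⁻⁴
Qₚ = 9.0×10⁻⁴ < Kₚ = 0.0060, so the forward reaction proceeds.

in the forward direction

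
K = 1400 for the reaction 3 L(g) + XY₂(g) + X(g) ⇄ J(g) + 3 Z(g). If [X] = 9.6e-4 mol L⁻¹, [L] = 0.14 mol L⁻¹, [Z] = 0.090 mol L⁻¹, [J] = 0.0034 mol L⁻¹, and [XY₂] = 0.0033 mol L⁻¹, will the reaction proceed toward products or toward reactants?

to the right

Q = [J]·[Z]³ / ([L]³·[XY₂]·[X]) = (0.0034)·(0.090)³ / ((0.14)³·(0.0033)·(9.6e-4)) = 290
Q = 290 < K = 1400, so the forward reaction proceeds.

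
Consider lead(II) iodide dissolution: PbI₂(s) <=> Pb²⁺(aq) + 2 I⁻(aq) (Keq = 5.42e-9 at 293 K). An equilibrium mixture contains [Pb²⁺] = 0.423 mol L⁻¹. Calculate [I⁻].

[I⁻] = 1.13e-4 mol L⁻¹

(PbI₂ is a pure solid — omitted from Keq.)
At equilibrium, Keq = [Pb²⁺]·[I⁻]² = 5.42e-9.
(0.423)·([I⁻])² = 5.42e-9
[I⁻]² = 1.28e-8 ⇒ [I⁻] = 1.13e-4 mol L⁻¹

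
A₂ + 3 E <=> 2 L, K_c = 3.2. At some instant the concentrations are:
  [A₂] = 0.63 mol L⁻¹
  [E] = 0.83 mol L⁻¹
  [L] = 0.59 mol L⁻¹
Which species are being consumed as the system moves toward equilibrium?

Q_c = [L]² / ([A₂]·[E]³) = (0.59)² / ((0.63)·(0.83)³) = 0.97
Q_c = 0.97 < K_c = 3.2: net forward reaction.

A₂, E (reactants)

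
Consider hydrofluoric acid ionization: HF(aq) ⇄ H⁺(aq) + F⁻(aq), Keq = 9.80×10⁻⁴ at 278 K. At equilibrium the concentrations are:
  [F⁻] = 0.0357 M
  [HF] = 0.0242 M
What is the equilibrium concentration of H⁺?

[H⁺] = 6.64×10⁻⁴ M

At equilibrium, Keq = [H⁺]·[F⁻] / [HF] = 9.80×10⁻⁴.
([H⁺])·(0.0357) / (0.0242) = 9.80×10⁻⁴
[H⁺] = 6.64×10⁻⁴ M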